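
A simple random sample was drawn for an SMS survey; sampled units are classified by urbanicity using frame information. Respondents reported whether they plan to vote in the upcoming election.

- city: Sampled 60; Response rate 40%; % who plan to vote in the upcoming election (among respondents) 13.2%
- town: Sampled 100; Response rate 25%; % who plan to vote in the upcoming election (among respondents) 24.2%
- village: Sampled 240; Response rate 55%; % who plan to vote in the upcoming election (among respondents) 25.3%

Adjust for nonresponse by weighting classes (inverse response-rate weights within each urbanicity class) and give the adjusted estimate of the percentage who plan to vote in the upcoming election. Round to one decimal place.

23.2%

With weight = n_sampled/n_responded per class, the weighted class total is n_sampled:
  city: 60 × 13.2 = 792
  town: 100 × 24.2 = 2420
  village: 240 × 25.3 = 6072
Adjusted estimate = 9284 / 400 = 23.21 → 23.2%.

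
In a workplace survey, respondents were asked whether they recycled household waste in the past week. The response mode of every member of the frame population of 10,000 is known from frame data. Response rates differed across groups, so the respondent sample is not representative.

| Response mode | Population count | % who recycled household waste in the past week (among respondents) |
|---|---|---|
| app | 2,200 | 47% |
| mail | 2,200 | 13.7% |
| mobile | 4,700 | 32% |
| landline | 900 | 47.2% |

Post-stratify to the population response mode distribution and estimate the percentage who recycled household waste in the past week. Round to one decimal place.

Post-stratification weights by population share, not respondent share:
  app: (2,200/10,000) × 47 = 10.34
  mail: (2,200/10,000) × 13.7 = 3.014
  mobile: (4,700/10,000) × 32 = 15.04
  landline: (900/10,000) × 47.2 = 4.248
Post-stratified estimate = 32.642 → 32.6%.

32.6%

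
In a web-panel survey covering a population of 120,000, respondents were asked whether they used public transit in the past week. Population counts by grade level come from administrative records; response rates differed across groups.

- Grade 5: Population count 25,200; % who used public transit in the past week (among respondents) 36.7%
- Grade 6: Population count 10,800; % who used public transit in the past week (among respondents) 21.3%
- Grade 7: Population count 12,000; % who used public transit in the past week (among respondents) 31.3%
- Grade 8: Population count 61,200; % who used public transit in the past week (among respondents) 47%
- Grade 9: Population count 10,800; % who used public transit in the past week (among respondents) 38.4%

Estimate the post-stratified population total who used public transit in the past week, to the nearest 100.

48,200

Apply each group's respondent rate to its population count:
  Grade 5: 25,200 × 36.7% = 9248.4
  Grade 6: 10,800 × 21.3% = 2300.4
  Grade 7: 12,000 × 31.3% = 3756
  Grade 8: 61,200 × 47% = 28,764
  Grade 9: 10,800 × 38.4% = 4147.2
Estimated total = 48,216 → 48,200.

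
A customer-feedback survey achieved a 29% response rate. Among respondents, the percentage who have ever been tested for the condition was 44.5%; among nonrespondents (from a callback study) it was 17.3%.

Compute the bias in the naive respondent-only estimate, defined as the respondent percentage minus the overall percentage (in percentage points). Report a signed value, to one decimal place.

+19.3 percentage points

Nonresponse fraction = 1 − 0.29 = 0.71.
Bias = (nonresponse fraction) × (respondent percentage − nonrespondent percentage)
     = 0.71 × (44.5 − 17.3) = 0.71 × 27.2 = 19.312.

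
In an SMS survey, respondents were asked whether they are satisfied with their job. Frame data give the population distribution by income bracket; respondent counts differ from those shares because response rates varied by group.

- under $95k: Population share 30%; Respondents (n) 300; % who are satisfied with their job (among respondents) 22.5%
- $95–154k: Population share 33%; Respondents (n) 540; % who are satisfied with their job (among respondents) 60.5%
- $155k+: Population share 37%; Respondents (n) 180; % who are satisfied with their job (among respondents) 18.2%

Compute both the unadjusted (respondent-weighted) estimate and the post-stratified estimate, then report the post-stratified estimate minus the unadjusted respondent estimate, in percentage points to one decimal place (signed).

-8.4 percentage points

Without adjustment, the pooled respondent share is:
  (300/1020)×22.5 + (540/1020)×60.5 + (180/1020)×18.2 = 41.8588%
Reweighting by population income bracket shares:
  0.3×22.5 + 0.33×60.5 + 0.37×18.2 = 33.449%
Difference = 33.449 − 41.8588 = -8.4098 pp.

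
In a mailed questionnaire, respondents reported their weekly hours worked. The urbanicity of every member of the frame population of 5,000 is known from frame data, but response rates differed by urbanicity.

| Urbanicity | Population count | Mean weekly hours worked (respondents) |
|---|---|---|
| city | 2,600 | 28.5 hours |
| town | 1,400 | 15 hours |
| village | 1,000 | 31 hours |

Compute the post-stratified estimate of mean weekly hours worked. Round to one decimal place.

Weight each group's respondent value by its population share:
  city: (2,600/5,000) × 28.5 = 14.82
  town: (1,400/5,000) × 15 = 4.2
  village: (1,000/5,000) × 31 = 6.2
Post-stratified estimate = 25.22 → 25.2.

25.2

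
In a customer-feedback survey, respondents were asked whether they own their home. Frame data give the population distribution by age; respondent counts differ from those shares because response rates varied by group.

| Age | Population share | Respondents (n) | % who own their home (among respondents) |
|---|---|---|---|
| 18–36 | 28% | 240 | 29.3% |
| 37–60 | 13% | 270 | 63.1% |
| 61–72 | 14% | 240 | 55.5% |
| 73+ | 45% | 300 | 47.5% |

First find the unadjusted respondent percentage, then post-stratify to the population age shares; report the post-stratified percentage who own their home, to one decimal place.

Naive respondent-only estimate (weights = respondent counts):
  (240/1050)×29.3 + (270/1050)×63.1 + (240/1050)×55.5 + (300/1050)×47.5 = 49.18%
Post-stratifying to population shares instead:
  0.28×29.3 + 0.13×63.1 + 0.14×55.5 + 0.45×47.5 = 45.552%

45.6%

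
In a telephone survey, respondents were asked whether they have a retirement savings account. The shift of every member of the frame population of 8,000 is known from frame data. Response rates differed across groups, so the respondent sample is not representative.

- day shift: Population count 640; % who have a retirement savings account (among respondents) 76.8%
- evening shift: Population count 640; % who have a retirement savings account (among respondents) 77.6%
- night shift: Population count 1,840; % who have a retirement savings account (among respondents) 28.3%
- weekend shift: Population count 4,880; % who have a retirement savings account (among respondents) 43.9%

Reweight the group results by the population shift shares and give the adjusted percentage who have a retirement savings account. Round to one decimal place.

45.6%

Weight each group's respondent value by its population share:
  day shift: (640/8,000) × 76.8 = 6.144
  evening shift: (640/8,000) × 77.6 = 6.208
  night shift: (1,840/8,000) × 28.3 = 6.509
  weekend shift: (4,880/8,000) × 43.9 = 26.779
Post-stratified estimate = 45.64 → 45.6%.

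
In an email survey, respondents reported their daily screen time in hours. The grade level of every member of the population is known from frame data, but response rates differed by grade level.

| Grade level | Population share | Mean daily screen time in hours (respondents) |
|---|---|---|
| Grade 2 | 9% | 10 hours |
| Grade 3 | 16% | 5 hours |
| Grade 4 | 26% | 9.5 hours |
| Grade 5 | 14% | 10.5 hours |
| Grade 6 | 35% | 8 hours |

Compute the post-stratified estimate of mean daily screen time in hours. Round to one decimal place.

8.4

Post-stratification weights by population share, not respondent share:
  Grade 2: 0.09 × 10 = 0.9
  Grade 3: 0.16 × 5 = 0.8
  Grade 4: 0.26 × 9.5 = 2.47
  Grade 5: 0.14 × 10.5 = 1.47
  Grade 6: 0.35 × 8 = 2.8
Post-stratified estimate = 8.44 → 8.4.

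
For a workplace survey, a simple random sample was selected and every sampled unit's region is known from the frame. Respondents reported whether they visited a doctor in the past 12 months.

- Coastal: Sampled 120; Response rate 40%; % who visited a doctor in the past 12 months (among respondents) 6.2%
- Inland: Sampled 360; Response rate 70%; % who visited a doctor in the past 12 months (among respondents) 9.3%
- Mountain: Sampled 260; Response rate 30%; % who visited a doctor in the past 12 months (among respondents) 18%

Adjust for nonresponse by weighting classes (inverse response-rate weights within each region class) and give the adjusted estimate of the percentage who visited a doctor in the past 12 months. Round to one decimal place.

11.9%

Weighting each respondent by the inverse class response rate inflates each class back to its sampled size, so the class weight is n_sampled:
  Coastal: 120 × 6.2 = 744
  Inland: 360 × 9.3 = 3348
  Mountain: 260 × 18 = 4680
Adjusted estimate = 8772 / 740 = 11.8541 → 11.9%.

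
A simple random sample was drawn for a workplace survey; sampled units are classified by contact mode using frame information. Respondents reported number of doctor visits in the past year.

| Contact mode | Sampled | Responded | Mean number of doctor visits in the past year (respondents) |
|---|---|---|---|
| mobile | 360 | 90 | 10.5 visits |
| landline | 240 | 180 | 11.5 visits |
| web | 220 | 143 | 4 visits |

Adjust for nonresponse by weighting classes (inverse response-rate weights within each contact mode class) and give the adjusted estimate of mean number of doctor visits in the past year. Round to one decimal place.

9.0

Class response rates: mobile 90/360 = 25%, landline 180/240 = 75%, web 143/220 = 65%.
With weight = n_sampled/n_responded per class, the weighted class total is n_sampled:
  mobile: 360 × 10.5 = 3780
  landline: 240 × 11.5 = 2760
  web: 220 × 4 = 880
Adjusted estimate = 7420 / 820 = 9.04878 → 9.0.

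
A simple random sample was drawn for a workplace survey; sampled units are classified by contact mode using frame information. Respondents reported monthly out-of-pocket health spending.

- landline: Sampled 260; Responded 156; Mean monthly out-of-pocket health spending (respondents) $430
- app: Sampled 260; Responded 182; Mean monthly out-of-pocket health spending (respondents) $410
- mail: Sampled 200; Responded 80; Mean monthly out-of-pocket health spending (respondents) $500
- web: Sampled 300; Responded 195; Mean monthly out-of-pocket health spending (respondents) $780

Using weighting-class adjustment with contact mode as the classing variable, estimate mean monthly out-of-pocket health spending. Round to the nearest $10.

$540

Response rates by class: landline 156/260 = 60%, app 182/260 = 70%, mail 80/200 = 40%, web 195/300 = 65%.
Weighting each respondent by the inverse class response rate inflates each class back to its sampled size, so the class weight is n_sampled:
  landline: 260 × 430 = 111,800
  app: 260 × 410 = 106,600
  mail: 200 × 500 = 100,000
  web: 300 × 780 = 234,000
Adjusted estimate = 552,400 / 1,020 = 541.569 → $540.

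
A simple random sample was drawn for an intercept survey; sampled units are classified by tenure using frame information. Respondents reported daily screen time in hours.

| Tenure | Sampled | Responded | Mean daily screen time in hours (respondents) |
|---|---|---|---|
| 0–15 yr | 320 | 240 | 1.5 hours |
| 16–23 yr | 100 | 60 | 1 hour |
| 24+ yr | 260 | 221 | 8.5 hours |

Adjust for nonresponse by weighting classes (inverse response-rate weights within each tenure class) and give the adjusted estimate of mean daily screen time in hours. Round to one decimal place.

Class response rates: 0–15 yr 240/320 = 75%, 16–23 yr 60/100 = 60%, 24+ yr 221/260 = 85%.
Inverse-response-rate weighting restores each class to its sampled count, so class totals weight by n_sampled:
  0–15 yr: 320 × 1.5 = 480
  16–23 yr: 100 × 1 = 100
  24+ yr: 260 × 8.5 = 2210
Adjusted estimate = 2790 / 680 = 4.10294 → 4.1.

4.1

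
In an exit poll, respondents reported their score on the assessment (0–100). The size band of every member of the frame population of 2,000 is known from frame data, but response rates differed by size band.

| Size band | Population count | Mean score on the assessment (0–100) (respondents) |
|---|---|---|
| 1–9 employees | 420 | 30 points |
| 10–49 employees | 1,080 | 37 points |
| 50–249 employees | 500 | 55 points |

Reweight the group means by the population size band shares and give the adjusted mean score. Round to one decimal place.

40.0

Reweight to the known size band distribution:
  1–9 employees: (420/2,000) × 30 = 6.3
  10–49 employees: (1,080/2,000) × 37 = 19.98
  50–249 employees: (500/2,000) × 55 = 13.75
Post-stratified estimate = 40.03 → 40.0.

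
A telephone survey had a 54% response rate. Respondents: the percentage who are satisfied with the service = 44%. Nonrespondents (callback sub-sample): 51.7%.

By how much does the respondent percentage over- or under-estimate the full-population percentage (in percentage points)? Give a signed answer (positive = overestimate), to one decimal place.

-3.5 percentage points

Nonresponse fraction = 1 − 0.54 = 0.46.
Bias = (nonresponse fraction) × (respondent percentage − nonrespondent percentage)
     = 0.46 × (44 − 51.7) = 0.46 × -7.7 = -3.542.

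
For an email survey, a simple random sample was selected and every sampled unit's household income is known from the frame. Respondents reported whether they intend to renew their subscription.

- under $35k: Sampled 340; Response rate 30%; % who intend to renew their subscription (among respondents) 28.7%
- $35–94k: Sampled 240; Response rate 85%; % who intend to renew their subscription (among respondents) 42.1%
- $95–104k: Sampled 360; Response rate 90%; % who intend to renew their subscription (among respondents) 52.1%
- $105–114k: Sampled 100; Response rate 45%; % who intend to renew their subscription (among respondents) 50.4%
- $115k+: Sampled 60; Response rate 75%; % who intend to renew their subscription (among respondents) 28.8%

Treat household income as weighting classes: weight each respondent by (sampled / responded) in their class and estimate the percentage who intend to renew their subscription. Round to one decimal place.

41.3%

With weight = n_sampled/n_responded per class, the weighted class total is n_sampled:
  under $35k: 340 × 28.7 = 9758
  $35–94k: 240 × 42.1 = 10,104
  $95–104k: 360 × 52.1 = 18,756
  $105–114k: 100 × 50.4 = 5040
  $115k+: 60 × 28.8 = 1728
Adjusted estimate = 45,386 / 1,100 = 41.26 → 41.3%.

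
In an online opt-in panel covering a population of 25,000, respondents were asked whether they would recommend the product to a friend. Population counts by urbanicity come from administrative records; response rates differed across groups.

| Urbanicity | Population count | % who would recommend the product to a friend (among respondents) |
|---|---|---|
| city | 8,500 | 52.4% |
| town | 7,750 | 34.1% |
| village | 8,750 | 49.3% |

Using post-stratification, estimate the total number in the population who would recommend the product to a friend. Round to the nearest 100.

Estimated count per cell = population count × respondent percentage:
  city: 8,500 × 52.4% = 4454
  town: 7,750 × 34.1% = 2642.75
  village: 8,750 × 49.3% = 4313.75
Estimated total = 11410.5 → 11,400.

11,400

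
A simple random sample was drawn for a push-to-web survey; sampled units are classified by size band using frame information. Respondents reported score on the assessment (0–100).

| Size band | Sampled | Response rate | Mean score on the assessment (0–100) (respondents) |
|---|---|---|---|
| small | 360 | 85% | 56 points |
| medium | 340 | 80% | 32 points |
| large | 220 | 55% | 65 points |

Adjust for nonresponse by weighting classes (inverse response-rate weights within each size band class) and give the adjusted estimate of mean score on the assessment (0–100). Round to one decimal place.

Inverse-response-rate weighting restores each class to its sampled count, so class totals weight by n_sampled:
  small: 360 × 56 = 20,160
  medium: 340 × 32 = 10,880
  large: 220 × 65 = 14,300
Adjusted estimate = 45,340 / 920 = 49.2826 → 49.3.

49.3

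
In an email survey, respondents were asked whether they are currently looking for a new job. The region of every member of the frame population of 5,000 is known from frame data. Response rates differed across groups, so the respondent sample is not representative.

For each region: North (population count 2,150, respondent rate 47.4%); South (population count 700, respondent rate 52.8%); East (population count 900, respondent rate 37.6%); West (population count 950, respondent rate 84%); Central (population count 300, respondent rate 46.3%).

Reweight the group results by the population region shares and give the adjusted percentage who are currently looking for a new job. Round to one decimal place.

Reweight to the known region distribution:
  North: (2,150/5,000) × 47.4 = 20.382
  South: (700/5,000) × 52.8 = 7.392
  East: (900/5,000) × 37.6 = 6.768
  West: (950/5,000) × 84 = 15.96
  Central: (300/5,000) × 46.3 = 2.778
Post-stratified estimate = 53.28 → 53.3%.

53.3%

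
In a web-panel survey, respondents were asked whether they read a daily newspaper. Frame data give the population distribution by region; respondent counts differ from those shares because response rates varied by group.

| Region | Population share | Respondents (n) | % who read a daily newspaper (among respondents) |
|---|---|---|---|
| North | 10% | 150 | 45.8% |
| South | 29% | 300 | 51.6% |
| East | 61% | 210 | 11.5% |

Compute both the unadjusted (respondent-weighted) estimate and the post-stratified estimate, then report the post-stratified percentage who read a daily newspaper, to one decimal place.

Without adjustment, the pooled respondent share is:
  (150/660)×45.8 + (300/660)×51.6 + (210/660)×11.5 = 37.5227%
Post-stratified estimate weights by population shares:
  0.1×45.8 + 0.29×51.6 + 0.61×11.5 = 26.559%

26.6%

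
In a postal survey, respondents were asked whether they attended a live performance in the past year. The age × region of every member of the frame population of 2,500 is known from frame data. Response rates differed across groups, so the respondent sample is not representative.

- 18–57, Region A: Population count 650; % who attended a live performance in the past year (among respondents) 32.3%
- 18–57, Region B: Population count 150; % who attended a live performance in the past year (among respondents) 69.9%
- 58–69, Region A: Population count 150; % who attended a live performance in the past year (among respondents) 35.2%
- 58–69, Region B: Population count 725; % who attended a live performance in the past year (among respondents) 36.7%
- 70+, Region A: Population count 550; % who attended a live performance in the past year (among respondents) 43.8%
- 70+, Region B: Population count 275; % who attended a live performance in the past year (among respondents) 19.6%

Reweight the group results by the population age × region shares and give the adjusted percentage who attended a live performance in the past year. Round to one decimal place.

37.1%

Weight each group's respondent value by its population share:
  18–57, Region A: (650/2,500) × 32.3 = 8.398
  18–57, Region B: (150/2,500) × 69.9 = 4.194
  58–69, Region A: (150/2,500) × 35.2 = 2.112
  58–69, Region B: (725/2,500) × 36.7 = 10.643
  70+, Region A: (550/2,500) × 43.8 = 9.636
  70+, Region B: (275/2,500) × 19.6 = 2.156
Post-stratified estimate = 37.139 → 37.1%.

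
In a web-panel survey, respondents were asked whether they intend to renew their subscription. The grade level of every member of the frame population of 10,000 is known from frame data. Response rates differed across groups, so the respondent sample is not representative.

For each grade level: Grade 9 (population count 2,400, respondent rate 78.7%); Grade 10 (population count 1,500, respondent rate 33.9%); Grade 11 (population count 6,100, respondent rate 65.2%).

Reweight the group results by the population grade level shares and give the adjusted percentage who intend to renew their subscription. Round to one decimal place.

63.7%

Weight each group's respondent value by its population share:
  Grade 9: (2,400/10,000) × 78.7 = 18.888
  Grade 10: (1,500/10,000) × 33.9 = 5.085
  Grade 11: (6,100/10,000) × 65.2 = 39.772
Post-stratified estimate = 63.745 → 63.7%.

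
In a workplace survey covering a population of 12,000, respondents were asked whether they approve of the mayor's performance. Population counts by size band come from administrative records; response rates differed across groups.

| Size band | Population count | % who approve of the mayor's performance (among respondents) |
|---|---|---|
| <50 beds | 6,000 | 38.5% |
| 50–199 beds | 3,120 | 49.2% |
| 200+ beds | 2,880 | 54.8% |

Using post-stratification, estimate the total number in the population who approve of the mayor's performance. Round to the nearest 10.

Estimated count per cell = population count × respondent percentage:
  <50 beds: 6,000 × 38.5% = 2310
  50–199 beds: 3,120 × 49.2% = 1535.04
  200+ beds: 2,880 × 54.8% = 1578.24
Estimated total = 5423.28 → 5,420.

5,420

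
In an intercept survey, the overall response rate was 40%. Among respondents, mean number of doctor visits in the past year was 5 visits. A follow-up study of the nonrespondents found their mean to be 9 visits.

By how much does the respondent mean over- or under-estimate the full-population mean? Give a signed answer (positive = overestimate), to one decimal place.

-2.4

Nonresponse fraction = 1 − 0.4 = 0.6.
Bias = (nonresponse fraction) × (respondent mean − nonrespondent mean)
     = 0.6 × (5 − 9) = 0.6 × -4 = -2.4.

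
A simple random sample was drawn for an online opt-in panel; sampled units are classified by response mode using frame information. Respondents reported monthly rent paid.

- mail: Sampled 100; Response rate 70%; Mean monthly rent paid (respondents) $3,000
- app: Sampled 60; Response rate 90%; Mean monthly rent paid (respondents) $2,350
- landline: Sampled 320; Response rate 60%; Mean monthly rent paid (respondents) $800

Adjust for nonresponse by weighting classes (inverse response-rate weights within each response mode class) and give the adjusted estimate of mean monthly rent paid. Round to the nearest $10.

$1,450

Weighting each respondent by the inverse class response rate inflates each class back to its sampled size, so the class weight is n_sampled:
  mail: 100 × 3000 = 300,000
  app: 60 × 2350 = 141,000
  landline: 320 × 800 = 256,000
Adjusted estimate = 697,000 / 480 = 1452.08 → $1,450.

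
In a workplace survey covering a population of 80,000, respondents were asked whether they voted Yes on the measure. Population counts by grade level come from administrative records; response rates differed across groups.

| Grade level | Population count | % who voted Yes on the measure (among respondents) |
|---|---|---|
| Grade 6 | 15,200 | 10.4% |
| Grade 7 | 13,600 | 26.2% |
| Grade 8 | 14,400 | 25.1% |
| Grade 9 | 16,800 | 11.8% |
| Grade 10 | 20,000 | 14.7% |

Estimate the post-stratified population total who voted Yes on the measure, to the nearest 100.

Apply each group's respondent rate to its population count:
  Grade 6: 15,200 × 10.4% = 1580.8
  Grade 7: 13,600 × 26.2% = 3563.2
  Grade 8: 14,400 × 25.1% = 3614.4
  Grade 9: 16,800 × 11.8% = 1982.4
  Grade 10: 20,000 × 14.7% = 2940
Estimated total = 13680.8 → 13,700.

13,700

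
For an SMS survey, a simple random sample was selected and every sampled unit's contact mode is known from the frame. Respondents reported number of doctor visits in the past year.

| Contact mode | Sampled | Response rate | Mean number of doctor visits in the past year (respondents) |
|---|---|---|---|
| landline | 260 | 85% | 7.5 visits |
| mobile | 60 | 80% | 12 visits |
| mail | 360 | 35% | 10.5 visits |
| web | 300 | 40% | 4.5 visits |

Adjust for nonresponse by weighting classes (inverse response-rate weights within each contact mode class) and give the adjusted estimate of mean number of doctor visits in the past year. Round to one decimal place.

Weighting each respondent by the inverse class response rate inflates each class back to its sampled size, so the class weight is n_sampled:
  landline: 260 × 7.5 = 1950
  mobile: 60 × 12 = 720
  mail: 360 × 10.5 = 3780
  web: 300 × 4.5 = 1350
Adjusted estimate = 7800 / 980 = 7.95918 → 8.0.

8.0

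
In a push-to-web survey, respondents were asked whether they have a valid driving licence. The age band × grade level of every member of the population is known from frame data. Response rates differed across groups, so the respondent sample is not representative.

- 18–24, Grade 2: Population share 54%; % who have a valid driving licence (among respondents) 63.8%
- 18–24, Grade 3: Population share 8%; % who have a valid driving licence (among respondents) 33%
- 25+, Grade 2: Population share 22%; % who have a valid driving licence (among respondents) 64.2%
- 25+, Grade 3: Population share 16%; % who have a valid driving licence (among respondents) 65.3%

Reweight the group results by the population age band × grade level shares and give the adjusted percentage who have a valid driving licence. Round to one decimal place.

61.7%

Weight each group's respondent value by its population share:
  18–24, Grade 2: 0.54 × 63.8 = 34.452
  18–24, Grade 3: 0.08 × 33 = 2.64
  25+, Grade 2: 0.22 × 64.2 = 14.124
  25+, Grade 3: 0.16 × 65.3 = 10.448
Post-stratified estimate = 61.664 → 61.7%.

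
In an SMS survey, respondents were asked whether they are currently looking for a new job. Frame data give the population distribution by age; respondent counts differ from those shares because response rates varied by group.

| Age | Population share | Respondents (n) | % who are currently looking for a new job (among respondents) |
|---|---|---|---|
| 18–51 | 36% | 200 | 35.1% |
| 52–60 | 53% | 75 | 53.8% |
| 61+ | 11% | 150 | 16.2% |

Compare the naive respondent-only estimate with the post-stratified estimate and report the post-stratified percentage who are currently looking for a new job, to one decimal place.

Naive respondent-only estimate (weights = respondent counts):
  (200/425)×35.1 + (75/425)×53.8 + (150/425)×16.2 = 31.7294%
Post-stratified estimate weights by population shares:
  0.36×35.1 + 0.53×53.8 + 0.11×16.2 = 42.932%

42.9%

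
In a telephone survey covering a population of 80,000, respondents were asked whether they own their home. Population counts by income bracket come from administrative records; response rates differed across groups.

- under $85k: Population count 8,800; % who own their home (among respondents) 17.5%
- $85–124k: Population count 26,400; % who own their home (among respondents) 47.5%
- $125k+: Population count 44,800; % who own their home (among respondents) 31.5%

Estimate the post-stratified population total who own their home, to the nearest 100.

28,200

Apply each group's respondent rate to its population count:
  under $85k: 8,800 × 17.5% = 1540
  $85–124k: 26,400 × 47.5% = 12,540
  $125k+: 44,800 × 31.5% = 14,112
Estimated total = 28,192 → 28,200.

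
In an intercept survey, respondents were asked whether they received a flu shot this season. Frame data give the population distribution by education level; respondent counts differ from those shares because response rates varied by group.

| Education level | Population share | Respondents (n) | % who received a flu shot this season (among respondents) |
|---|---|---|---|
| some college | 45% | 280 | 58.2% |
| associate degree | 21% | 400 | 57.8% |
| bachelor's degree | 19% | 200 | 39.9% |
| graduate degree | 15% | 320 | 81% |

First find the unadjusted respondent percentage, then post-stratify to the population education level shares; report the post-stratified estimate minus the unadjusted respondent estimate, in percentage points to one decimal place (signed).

Unadjusted (pooled respondent) estimate weights by respondent counts:
  (280/1200)×58.2 + (400/1200)×57.8 + (200/1200)×39.9 + (320/1200)×81 = 61.0967%
Reweighting by population education level shares:
  0.45×58.2 + 0.21×57.8 + 0.19×39.9 + 0.15×81 = 58.059%
Difference = 58.059 − 61.0967 = -3.0377 pp.

-3.0 percentage points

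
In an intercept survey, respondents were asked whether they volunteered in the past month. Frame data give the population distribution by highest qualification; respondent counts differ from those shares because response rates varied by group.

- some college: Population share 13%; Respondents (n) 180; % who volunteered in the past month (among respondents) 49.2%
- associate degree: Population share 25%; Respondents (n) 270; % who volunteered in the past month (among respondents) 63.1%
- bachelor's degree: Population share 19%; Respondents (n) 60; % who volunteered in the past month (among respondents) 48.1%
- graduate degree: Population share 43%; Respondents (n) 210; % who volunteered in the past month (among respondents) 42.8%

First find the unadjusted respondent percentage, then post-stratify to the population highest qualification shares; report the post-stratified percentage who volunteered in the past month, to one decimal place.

Unadjusted (pooled respondent) estimate weights by respondent counts:
  (180/720)×49.2 + (270/720)×63.1 + (60/720)×48.1 + (210/720)×42.8 = 52.4542%
Post-stratified estimate weights by population shares:
  0.13×49.2 + 0.25×63.1 + 0.19×48.1 + 0.43×42.8 = 49.714%

49.7%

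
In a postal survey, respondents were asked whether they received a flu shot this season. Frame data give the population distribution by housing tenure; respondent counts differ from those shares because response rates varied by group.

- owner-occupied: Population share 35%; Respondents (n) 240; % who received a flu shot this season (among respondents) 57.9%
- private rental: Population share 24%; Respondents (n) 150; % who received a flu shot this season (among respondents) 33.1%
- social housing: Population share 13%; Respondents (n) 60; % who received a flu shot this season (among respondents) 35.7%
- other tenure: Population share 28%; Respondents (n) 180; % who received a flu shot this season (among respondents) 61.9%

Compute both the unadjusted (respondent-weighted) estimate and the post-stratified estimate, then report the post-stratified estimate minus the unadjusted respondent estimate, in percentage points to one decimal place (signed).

Without adjustment, the pooled respondent share is:
  (240/630)×57.9 + (150/630)×33.1 + (60/630)×35.7 + (180/630)×61.9 = 51.0238%
Reweighting by population housing tenure shares:
  0.35×57.9 + 0.24×33.1 + 0.13×35.7 + 0.28×61.9 = 50.182%
Difference = 50.182 − 51.0238 = -0.8418 pp.

-0.8 percentage points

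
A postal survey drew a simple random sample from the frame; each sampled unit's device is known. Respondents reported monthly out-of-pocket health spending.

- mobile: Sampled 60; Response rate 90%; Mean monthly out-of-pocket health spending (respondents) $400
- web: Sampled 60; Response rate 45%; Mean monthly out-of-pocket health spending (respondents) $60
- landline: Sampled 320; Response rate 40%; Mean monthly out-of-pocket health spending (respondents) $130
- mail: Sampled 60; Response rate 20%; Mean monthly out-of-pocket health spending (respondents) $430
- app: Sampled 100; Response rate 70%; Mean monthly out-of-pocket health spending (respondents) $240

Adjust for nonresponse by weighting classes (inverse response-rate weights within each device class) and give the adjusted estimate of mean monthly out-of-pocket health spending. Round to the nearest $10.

Each respondent's weight = sampled/responded in their class; summing within a class gives n_sampled, so:
  mobile: 60 × 400 = 24,000
  web: 60 × 60 = 3600
  landline: 320 × 130 = 41,600
  mail: 60 × 430 = 25,800
  app: 100 × 240 = 24,000
Adjusted estimate = 119,000 / 600 = 198.333 → $200.

$200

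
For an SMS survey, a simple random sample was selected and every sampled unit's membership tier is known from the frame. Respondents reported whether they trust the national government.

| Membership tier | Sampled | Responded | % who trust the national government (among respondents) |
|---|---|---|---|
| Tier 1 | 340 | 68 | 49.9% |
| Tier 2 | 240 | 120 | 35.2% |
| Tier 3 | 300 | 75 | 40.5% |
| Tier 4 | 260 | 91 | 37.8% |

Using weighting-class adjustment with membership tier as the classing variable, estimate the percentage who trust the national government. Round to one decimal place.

Class response rates: Tier 1 68/340 = 20%, Tier 2 120/240 = 50%, Tier 3 75/300 = 25%, Tier 4 91/260 = 35%.
Weighting each respondent by the inverse class response rate inflates each class back to its sampled size, so the class weight is n_sampled:
  Tier 1: 340 × 49.9 = 16,966
  Tier 2: 240 × 35.2 = 8448
  Tier 3: 300 × 40.5 = 12,150
  Tier 4: 260 × 37.8 = 9828
Adjusted estimate = 47,392 / 1,140 = 41.5719 → 41.6%.

41.6%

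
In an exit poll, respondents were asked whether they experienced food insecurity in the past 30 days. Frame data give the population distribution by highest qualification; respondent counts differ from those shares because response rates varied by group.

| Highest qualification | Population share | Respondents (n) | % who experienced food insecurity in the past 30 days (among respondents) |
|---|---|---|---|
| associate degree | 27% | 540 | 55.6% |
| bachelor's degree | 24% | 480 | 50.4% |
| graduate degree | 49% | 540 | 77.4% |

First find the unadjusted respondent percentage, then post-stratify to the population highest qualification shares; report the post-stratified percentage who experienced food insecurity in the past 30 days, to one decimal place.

Without adjustment, the pooled respondent share is:
  (540/1560)×55.6 + (480/1560)×50.4 + (540/1560)×77.4 = 61.5462%
Reweighting by population highest qualification shares:
  0.27×55.6 + 0.24×50.4 + 0.49×77.4 = 65.034%

65.0%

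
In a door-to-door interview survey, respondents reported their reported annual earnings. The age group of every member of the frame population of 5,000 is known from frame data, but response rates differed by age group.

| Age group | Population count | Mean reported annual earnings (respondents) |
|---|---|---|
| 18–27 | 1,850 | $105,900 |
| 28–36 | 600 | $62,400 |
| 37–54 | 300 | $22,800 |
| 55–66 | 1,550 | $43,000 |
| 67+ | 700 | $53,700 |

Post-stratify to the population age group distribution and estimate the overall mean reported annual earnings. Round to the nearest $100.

$68,900

Weight each group's respondent value by its population share:
  18–27: (1,850/5,000) × 105,900 = 39,183
  28–36: (600/5,000) × 62,400 = 7488
  37–54: (300/5,000) × 22,800 = 1368
  55–66: (1,550/5,000) × 43,000 = 13,330
  67+: (700/5,000) × 53,700 = 7518
Post-stratified estimate = 68,887 → $68,900.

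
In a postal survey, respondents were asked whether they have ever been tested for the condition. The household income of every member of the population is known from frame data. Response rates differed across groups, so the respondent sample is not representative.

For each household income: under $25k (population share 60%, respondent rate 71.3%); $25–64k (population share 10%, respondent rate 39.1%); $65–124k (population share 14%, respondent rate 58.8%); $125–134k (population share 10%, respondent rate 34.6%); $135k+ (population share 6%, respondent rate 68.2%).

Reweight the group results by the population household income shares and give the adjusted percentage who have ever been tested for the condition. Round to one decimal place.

Weight each group's respondent value by its population share:
  under $25k: 0.6 × 71.3 = 42.78
  $25–64k: 0.1 × 39.1 = 3.91
  $65–124k: 0.14 × 58.8 = 8.232
  $125–134k: 0.1 × 34.6 = 3.46
  $135k+: 0.06 × 68.2 = 4.092
Post-stratified estimate = 62.474 → 62.5%.

62.5%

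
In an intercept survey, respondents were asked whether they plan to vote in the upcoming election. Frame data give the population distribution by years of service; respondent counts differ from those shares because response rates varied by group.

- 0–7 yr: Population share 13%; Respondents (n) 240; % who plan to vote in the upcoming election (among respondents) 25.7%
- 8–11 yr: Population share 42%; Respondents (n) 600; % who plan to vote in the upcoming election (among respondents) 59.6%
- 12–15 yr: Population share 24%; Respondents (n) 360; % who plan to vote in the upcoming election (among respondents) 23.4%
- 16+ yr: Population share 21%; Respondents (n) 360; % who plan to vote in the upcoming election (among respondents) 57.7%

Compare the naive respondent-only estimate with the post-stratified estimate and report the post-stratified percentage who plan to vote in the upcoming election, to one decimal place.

Without adjustment, the pooled respondent share is:
  (240/1560)×25.7 + (600/1560)×59.6 + (360/1560)×23.4 + (360/1560)×57.7 = 45.5923%
Post-stratifying to population shares instead:
  0.13×25.7 + 0.42×59.6 + 0.24×23.4 + 0.21×57.7 = 46.106%

46.1%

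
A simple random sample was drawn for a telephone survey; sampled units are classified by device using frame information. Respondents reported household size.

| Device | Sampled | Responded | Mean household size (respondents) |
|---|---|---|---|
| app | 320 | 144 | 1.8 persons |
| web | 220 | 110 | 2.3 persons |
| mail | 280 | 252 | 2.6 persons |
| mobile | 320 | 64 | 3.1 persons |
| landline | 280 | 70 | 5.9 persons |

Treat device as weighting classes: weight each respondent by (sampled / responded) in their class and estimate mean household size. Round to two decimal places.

Response rates by class: app 144/320 = 45%, web 110/220 = 50%, mail 252/280 = 90%, mobile 64/320 = 20%, landline 70/280 = 25%.
With weight = n_sampled/n_responded per class, the weighted class total is n_sampled:
  app: 320 × 1.8 = 576
  web: 220 × 2.3 = 506
  mail: 280 × 2.6 = 728
  mobile: 320 × 3.1 = 992
  landline: 280 × 5.9 = 1652
Adjusted estimate = 4454 / 1,420 = 3.13662 → 3.14.

3.14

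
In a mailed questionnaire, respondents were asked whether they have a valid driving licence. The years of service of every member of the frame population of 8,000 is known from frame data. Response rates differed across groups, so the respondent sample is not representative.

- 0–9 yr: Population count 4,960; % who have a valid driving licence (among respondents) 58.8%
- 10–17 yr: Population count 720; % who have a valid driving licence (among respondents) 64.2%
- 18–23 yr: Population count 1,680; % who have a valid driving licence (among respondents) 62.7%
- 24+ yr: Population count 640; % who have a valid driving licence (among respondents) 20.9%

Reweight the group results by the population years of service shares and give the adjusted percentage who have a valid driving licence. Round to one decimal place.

Post-stratification weights by population share, not respondent share:
  0–9 yr: (4,960/8,000) × 58.8 = 36.456
  10–17 yr: (720/8,000) × 64.2 = 5.778
  18–23 yr: (1,680/8,000) × 62.7 = 13.167
  24+ yr: (640/8,000) × 20.9 = 1.672
Post-stratified estimate = 57.073 → 57.1%.

57.1%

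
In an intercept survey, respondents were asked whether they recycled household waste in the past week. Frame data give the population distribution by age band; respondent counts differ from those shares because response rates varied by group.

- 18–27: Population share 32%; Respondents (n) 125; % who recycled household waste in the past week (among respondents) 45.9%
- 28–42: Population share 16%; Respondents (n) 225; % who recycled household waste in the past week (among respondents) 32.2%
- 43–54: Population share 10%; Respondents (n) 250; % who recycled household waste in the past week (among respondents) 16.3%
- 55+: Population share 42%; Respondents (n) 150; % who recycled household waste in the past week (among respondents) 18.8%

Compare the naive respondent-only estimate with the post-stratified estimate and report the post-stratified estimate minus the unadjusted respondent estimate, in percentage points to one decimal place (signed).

Naive respondent-only estimate (weights = respondent counts):
  (125/750)×45.9 + (225/750)×32.2 + (250/750)×16.3 + (150/750)×18.8 = 26.5033%
Post-stratifying to population shares instead:
  0.32×45.9 + 0.16×32.2 + 0.1×16.3 + 0.42×18.8 = 29.366%
Difference = 29.366 − 26.5033 = 2.8627 pp.

+2.9 percentage points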